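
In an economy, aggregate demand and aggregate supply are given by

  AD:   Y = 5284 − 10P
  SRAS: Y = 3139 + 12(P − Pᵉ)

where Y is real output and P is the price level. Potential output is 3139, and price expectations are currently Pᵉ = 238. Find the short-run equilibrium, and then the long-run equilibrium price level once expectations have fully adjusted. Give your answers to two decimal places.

Short run: P = 227.32, Y = 3010.82. Long run: P = 214.50.

Short run: with Pᵉ = 238, SRAS is Y = 283 + 12P. Setting AD = SRAS gives 5001 = 22P, so P = 227.32 and Y = 5284 − 10P = 3010.82.
Output 3010.82 is below potential 3139, so over time expected prices fall and SRAS shifts right until Y returns to 3139.
Long run: Y = 3139 on the AD curve gives 3139 = 5284 − 10P, so P = 214.50.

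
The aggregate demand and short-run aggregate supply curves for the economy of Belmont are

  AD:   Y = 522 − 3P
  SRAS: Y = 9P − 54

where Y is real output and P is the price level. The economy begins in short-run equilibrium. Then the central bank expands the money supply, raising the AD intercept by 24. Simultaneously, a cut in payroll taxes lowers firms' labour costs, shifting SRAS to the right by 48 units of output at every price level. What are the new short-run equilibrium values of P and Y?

P = 46, Y = 408

After both shocks: AD is Y = 546 − 3P and SRAS is Y = 9P − 6.
Setting them equal: 552 = 12P, so P = 46.
Y = 546 − 3·46 = 408.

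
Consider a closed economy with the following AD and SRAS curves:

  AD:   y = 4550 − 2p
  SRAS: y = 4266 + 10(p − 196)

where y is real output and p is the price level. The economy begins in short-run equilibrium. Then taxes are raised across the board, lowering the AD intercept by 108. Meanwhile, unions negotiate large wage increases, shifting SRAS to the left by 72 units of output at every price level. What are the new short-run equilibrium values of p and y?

p = 184, y = 4074

After both shocks: AD is y = 4442 − 2p and SRAS is y = 2234 + 10p.
Setting them equal: 2208 = 12p, so p = 184.
y = 4442 − 2·184 = 4074.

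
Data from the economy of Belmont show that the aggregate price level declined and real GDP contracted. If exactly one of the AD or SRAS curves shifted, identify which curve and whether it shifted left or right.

P fell and Y fell. An AD shift moves P and Y in the same direction; an SRAS shift moves them in opposite directions.
Here P and Y moved in the same direction, so the AD curve shifted.
Since Y fell, AD shifted left.

AD shifted left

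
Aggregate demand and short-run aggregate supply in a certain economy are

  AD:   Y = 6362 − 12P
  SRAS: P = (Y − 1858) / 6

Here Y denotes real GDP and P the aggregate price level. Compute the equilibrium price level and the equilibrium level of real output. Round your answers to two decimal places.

Rearrange SRAS to Y = 1858 + 6P.
Set AD = SRAS: 6362 − 12P = 1858 + 6P, so 4504 = 18P and P = 250.22.
Substituting into AD, Y = 6362 − 12P = 3359.33.

P = 250.22, Y = 3359.33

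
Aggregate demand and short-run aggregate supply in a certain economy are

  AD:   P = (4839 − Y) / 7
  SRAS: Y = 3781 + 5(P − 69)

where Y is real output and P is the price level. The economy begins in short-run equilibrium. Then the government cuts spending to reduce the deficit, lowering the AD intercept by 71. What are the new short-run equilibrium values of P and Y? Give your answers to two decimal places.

P = 111.00, Y = 3991.00

This is a negative demand shock: AD shifts left.
New AD: Y = 4768 − 7P.
SRAS can be written Y = 3436 + 5P.
Set AD = SRAS: 4768 − 7P = 3436 + 5P, so 1332 = 12P and P = 111.00.
Substituting into AD, Y = 3991.00.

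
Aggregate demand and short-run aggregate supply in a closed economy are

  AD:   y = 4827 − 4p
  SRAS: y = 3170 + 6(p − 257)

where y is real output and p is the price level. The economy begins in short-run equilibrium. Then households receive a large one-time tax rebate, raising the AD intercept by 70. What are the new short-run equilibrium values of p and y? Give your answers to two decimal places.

p = 326.90, y = 3589.40

This is a positive demand shock: AD shifts right.
New AD: y = 4897 − 4p.
SRAS can be written y = 1628 + 6p.
Set AD = SRAS: 4897 − 4p = 1628 + 6p, so 3269 = 10p and p = 326.90.
Substituting into AD, y = 3589.40.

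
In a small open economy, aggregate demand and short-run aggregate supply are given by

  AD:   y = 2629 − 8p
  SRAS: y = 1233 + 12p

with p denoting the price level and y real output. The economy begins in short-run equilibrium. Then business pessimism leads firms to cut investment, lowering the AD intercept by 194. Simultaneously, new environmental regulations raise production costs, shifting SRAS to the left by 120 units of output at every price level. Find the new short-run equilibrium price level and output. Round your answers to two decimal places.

After both shocks: AD is y = 2435 − 8p and SRAS is y = 1113 + 12p.
Setting them equal: 1322 = 20p, so p = 66.10.
Substituting into AD, y = 1906.20.

p = 66.10, y = 1906.20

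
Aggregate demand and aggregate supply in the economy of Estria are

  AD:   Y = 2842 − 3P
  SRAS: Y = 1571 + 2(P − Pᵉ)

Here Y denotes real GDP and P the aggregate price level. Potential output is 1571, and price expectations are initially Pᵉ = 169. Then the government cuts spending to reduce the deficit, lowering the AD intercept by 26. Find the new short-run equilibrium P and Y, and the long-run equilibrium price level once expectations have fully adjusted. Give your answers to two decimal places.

AD shifts left: new AD is Y = 2816 − 3P. With Pᵉ = 169, SRAS is Y = 1233 + 2P.
Short run: 2816 − 3P = 1233 + 2P gives 1583 = 5P, so P = 316.60 and Y = 2816 − 3P = 1866.20.
Y = 1866.20 is above potential 1571; expectations adjust and SRAS shifts left until Y = 1571.
Long run: on the new AD curve, 1571 = 2816 − 3P gives P = 415.00.

Short run: P = 316.60, Y = 1866.20. Long run: P = 415.00.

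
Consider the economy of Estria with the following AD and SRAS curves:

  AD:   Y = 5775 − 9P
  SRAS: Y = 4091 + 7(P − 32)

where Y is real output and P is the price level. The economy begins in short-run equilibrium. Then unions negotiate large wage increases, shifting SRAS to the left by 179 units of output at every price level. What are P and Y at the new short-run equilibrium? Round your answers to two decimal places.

P = 130.44, Y = 4601.06

This is a negative supply shock: SRAS shifts left.
New SRAS: Y = 3688 + 7P.
Set AD = SRAS: 5775 − 9P = 3688 + 7P, so 2087 = 16P and P = 130.44.
Substituting into AD, Y = 4601.06.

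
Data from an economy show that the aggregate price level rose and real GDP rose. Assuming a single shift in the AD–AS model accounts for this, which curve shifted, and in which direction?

P rose and Y rose. An AD shift moves P and Y in the same direction; an SRAS shift moves them in opposite directions.
Here P and Y moved in the same direction, so the AD curve shifted.
Since Y rose, AD shifted right.

AD shifted right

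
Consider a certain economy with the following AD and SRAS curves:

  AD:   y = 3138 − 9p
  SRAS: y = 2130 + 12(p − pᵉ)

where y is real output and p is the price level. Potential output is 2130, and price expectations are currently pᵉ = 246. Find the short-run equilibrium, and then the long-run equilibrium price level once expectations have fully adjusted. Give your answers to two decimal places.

Short run: p = 188.57, y = 1440.86. Long run: p = 112.00.

Short run: with pᵉ = 246, SRAS is y = 12p − 822. Setting AD = SRAS gives 3960 = 21p, so p = 188.57 and y = 3138 − 9p = 1440.86.
Output 1440.86 is below potential 2130, so over time expected prices fall and SRAS shifts right until y returns to 2130.
Long run: y = 2130 on the AD curve gives 2130 = 3138 − 9p, so p = 112.00.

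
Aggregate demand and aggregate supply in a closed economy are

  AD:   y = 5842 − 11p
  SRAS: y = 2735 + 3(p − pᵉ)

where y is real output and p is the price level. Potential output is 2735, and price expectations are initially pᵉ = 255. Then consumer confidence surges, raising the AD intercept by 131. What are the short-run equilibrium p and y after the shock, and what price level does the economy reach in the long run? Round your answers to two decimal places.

AD shifts right: new AD is y = 5973 − 11p. With pᵉ = 255, SRAS is y = 1970 + 3p.
Short run: 5973 − 11p = 1970 + 3p gives 4003 = 14p, so p = 285.93 and y = 5973 − 11p = 2827.79.
y = 2827.79 is above potential 2735; expectations adjust and SRAS shifts left until y = 2735.
Long run: on the new AD curve, 2735 = 5973 − 11p gives p = 294.36.

Short run: p = 285.93, y = 2827.79. Long run: p = 294.36.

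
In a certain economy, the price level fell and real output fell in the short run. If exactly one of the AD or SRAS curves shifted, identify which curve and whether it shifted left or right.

AD shifted left

P fell and Y fell. An AD shift moves P and Y in the same direction; an SRAS shift moves them in opposite directions.
Here P and Y moved in the same direction, so the AD curve shifted.
Since Y fell, AD shifted left.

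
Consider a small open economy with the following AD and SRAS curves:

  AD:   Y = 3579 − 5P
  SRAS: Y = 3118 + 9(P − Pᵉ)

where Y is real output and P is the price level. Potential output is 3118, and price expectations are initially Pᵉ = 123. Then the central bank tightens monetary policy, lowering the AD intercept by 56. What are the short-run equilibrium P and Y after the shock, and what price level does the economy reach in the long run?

AD shifts left: new AD is Y = 3523 − 5P. With Pᵉ = 123, SRAS is Y = 2011 + 9P.
Short run: 3523 − 5P = 2011 + 9P gives 1512 = 14P, so P = 108 and Y = 3523 − 5·108 = 2983.
Y = 2983 is below potential 3118; expectations adjust and SRAS shifts right until Y = 3118.
Long run: on the new AD curve, 3118 = 3523 − 5P gives P = 81.

Short run: P = 108, Y = 2983. Long run: P = 81.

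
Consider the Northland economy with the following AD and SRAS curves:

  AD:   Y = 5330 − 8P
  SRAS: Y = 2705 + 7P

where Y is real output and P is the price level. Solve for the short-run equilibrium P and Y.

P = 175, Y = 3930

Set AD = SRAS: 5330 − 8P = 2705 + 7P, so 2625 = 15P and P = 175.
Then Y = 5330 − 8·175 = 3930.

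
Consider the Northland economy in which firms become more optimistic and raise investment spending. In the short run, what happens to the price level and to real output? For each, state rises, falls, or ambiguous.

This is a positive demand shock: AD shifts right.
Moving along the upward-sloping SRAS curve, P rises and Y rises.

Price level: rises; output: rises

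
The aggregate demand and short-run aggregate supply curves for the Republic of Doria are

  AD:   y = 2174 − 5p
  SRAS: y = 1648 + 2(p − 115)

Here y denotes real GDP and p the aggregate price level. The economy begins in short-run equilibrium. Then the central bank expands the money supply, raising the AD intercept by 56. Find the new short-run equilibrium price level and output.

p = 116, y = 1650

This is a positive demand shock: AD shifts right.
New AD: y = 2230 − 5p.
SRAS can be written y = 1418 + 2p.
Set AD = SRAS: 2230 − 5p = 1418 + 2p, so 812 = 7p and p = 116.
y = 2230 − 5·116 = 1650.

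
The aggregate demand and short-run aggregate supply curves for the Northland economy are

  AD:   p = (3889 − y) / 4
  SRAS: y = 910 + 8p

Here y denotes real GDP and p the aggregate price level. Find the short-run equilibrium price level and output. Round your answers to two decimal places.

p = 248.25, y = 2896.00

Rearrange AD to y = 3889 − 4p.
Set AD = SRAS: 3889 − 4p = 910 + 8p, so 2979 = 12p and p = 248.25.
Substituting into AD, y = 3889 − 4p = 2896.00.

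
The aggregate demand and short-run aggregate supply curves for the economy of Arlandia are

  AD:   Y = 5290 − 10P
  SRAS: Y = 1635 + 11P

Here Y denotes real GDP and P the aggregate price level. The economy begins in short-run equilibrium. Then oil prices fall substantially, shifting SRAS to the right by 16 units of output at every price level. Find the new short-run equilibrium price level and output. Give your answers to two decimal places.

This is a positive supply shock: SRAS shifts right.
New SRAS: Y = 1651 + 11P.
Set AD = SRAS: 5290 − 10P = 1651 + 11P, so 3639 = 21P and P = 173.29.
Substituting into AD, Y = 3557.14.

P = 173.29, Y = 3557.14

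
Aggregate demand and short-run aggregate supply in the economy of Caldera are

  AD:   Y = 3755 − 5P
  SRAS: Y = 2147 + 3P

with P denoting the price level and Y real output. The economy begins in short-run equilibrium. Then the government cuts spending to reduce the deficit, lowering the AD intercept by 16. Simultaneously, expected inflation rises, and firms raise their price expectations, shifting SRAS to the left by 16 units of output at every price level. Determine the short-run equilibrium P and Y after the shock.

After both shocks: AD is Y = 3739 − 5P and SRAS is Y = 2131 + 3P.
Setting them equal: 1608 = 8P, so P = 201.
Y = 3739 − 5·201 = 2734.

P = 201, Y = 2734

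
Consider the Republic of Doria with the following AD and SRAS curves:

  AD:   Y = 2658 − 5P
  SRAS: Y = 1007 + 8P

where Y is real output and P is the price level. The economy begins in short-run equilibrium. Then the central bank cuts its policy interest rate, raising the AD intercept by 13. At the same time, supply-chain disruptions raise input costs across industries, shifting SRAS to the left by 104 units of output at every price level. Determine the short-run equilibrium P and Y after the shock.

After both shocks: AD is Y = 2671 − 5P and SRAS is Y = 903 + 8P.
Setting them equal: 1768 = 13P, so P = 136.
Y = 2671 − 5·136 = 1991.

P = 136, Y = 1991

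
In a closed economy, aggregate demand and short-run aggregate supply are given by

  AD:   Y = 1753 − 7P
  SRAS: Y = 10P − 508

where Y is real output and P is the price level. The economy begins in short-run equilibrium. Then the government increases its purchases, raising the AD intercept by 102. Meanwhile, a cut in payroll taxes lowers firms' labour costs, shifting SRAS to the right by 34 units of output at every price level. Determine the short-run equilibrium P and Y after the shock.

P = 137, Y = 896

After both shocks: AD is Y = 1855 − 7P and SRAS is Y = 10P − 474.
Setting them equal: 2329 = 17P, so P = 137.
Y = 1855 − 7·137 = 896.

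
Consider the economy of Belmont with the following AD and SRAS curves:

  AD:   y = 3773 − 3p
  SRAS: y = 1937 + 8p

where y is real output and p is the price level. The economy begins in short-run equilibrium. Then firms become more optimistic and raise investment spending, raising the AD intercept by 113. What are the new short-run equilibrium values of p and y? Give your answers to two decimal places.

This is a positive demand shock: AD shifts right.
New AD: y = 3886 − 3p.
Set AD = SRAS: 3886 − 3p = 1937 + 8p, so 1949 = 11p and p = 177.18.
Substituting into AD, y = 3354.45.

p = 177.18, y = 3354.45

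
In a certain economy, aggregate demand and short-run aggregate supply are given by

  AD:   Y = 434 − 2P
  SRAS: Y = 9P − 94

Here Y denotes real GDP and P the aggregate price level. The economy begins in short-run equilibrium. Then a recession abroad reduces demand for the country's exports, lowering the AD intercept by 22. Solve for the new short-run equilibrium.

P = 46, Y = 320

This is a negative demand shock: AD shifts left.
New AD: Y = 412 − 2P.
Set AD = SRAS: 412 − 2P = 9P − 94, so 506 = 11P and P = 46.
Y = 412 − 2·46 = 320.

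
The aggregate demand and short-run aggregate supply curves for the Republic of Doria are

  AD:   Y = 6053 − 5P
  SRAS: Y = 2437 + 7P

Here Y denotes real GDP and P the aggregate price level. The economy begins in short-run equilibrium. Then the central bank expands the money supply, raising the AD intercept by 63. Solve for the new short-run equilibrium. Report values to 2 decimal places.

P = 306.58, Y = 4583.08

This is a positive demand shock: AD shifts right.
New AD: Y = 6116 − 5P.
Set AD = SRAS: 6116 − 5P = 2437 + 7P, so 3679 = 12P and P = 306.58.
Substituting into AD, Y = 4583.08.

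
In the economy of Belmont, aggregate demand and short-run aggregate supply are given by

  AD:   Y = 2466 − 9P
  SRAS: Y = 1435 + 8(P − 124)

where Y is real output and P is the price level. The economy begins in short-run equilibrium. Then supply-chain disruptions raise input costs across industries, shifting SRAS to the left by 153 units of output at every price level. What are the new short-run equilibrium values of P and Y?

This is a negative supply shock: SRAS shifts left.
New SRAS: Y = 290 + 8P.
Set AD = SRAS: 2466 − 9P = 290 + 8P, so 2176 = 17P and P = 128.
Y = 2466 − 9·128 = 1314.

P = 128, Y = 1314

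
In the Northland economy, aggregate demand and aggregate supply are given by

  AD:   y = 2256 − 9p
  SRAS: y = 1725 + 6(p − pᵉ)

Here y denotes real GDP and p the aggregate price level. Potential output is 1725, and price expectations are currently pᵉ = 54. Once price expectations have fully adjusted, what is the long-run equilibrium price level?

Long-run p = 59

Short run: with pᵉ = 54, SRAS is y = 1401 + 6p. Setting AD = SRAS gives 855 = 15p, so p = 57 and y = 2256 − 9·57 = 1743.
Output 1743 is above potential 1725, so over time expected prices rise and SRAS shifts left until y returns to 1725.
Long run: y = 1725 on the AD curve gives 1725 = 2256 − 9p, so p = 59.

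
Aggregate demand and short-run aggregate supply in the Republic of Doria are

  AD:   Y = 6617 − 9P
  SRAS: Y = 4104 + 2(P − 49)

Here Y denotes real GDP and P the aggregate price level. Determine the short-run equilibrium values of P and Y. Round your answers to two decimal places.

P = 237.36, Y = 4480.73

Write SRAS as Y = 4104 + 2P − 98 = 4006 + 2P.
Set AD = SRAS: 6617 − 9P = 4006 + 2P, so 2611 = 11P and P = 237.36.
Substituting into AD, Y = 6617 − 9P = 4480.73.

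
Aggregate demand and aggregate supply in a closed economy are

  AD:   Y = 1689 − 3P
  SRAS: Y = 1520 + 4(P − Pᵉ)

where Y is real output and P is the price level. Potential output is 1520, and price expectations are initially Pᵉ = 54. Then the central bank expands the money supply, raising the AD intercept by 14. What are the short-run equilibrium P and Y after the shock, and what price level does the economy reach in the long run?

Short run: P = 57, Y = 1532. Long run: P = 61.

AD shifts right: new AD is Y = 1703 − 3P. With Pᵉ = 54, SRAS is Y = 1304 + 4P.
Short run: 1703 − 3P = 1304 + 4P gives 399 = 7P, so P = 57 and Y = 1703 − 3·57 = 1532.
Y = 1532 is above potential 1520; expectations adjust and SRAS shifts left until Y = 1520.
Long run: on the new AD curve, 1520 = 1703 − 3P gives P = 61.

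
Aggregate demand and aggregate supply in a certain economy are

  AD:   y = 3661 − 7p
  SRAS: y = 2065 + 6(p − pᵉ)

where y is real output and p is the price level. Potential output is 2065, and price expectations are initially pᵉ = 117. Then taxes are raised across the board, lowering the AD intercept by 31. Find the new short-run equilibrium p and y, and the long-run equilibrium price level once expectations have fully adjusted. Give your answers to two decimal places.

AD shifts left: new AD is y = 3630 − 7p. With pᵉ = 117, SRAS is y = 1363 + 6p.
Short run: 3630 − 7p = 1363 + 6p gives 2267 = 13p, so p = 174.38 and y = 3630 − 7p = 2409.31.
y = 2409.31 is above potential 2065; expectations adjust and SRAS shifts left until y = 2065.
Long run: on the new AD curve, 2065 = 3630 − 7p gives p = 223.57.

Short run: p = 174.38, y = 2409.31. Long run: p = 223.57.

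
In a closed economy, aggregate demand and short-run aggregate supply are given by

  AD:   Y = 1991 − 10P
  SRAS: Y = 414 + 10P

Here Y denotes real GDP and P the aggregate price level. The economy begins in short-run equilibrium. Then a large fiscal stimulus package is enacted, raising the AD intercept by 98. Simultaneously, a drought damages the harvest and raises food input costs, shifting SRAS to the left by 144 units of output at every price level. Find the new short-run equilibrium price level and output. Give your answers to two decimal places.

After both shocks: AD is Y = 2089 − 10P and SRAS is Y = 270 + 10P.
Setting them equal: 1819 = 20P, so P = 90.95.
Substituting into AD, Y = 1179.50.

P = 90.95, Y = 1179.50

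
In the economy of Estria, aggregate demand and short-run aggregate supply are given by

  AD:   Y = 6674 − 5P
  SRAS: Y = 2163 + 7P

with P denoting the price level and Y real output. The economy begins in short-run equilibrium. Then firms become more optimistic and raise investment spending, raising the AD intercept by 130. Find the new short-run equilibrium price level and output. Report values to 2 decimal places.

This is a positive demand shock: AD shifts right.
New AD: Y = 6804 − 5P.
Set AD = SRAS: 6804 − 5P = 2163 + 7P, so 4641 = 12P and P = 386.75.
Substituting into AD, Y = 4870.25.

P = 386.75, Y = 4870.25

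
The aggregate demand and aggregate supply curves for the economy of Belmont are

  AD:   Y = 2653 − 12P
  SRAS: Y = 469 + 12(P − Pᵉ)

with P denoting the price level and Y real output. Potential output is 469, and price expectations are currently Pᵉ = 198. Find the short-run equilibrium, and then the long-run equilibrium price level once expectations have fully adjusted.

Short run: P = 190, Y = 373. Long run: P = 182.

Short run: with Pᵉ = 198, SRAS is Y = 12P − 1907. Setting AD = SRAS gives 4560 = 24P, so P = 190 and Y = 2653 − 12·190 = 373.
Output 373 is below potential 469, so over time expected prices fall and SRAS shifts right until Y returns to 469.
Long run: Y = 469 on the AD curve gives 469 = 2653 − 12P, so P = 182.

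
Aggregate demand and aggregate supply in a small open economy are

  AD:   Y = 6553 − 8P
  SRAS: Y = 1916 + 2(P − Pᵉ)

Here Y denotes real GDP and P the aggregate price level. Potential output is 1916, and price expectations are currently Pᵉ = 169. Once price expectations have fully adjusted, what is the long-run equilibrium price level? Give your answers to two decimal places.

Long-run P = 579.63

Short run: with Pᵉ = 169, SRAS is Y = 1578 + 2P. Setting AD = SRAS gives 4975 = 10P, so P = 497.50 and Y = 6553 − 8P = 2573.00.
Output 2573.00 is above potential 1916, so over time expected prices rise and SRAS shifts left until Y returns to 1916.
Long run: Y = 1916 on the AD curve gives 1916 = 6553 − 8P, so P = 579.63.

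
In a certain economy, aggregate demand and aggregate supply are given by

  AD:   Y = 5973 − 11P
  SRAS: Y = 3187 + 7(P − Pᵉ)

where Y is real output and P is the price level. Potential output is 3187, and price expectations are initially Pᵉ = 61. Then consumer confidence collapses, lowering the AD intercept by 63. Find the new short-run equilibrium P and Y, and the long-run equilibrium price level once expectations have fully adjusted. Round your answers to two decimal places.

AD shifts left: new AD is Y = 5910 − 11P. With Pᵉ = 61, SRAS is Y = 2760 + 7P.
Short run: 5910 − 11P = 2760 + 7P gives 3150 = 18P, so P = 175.00 and Y = 5910 − 11P = 3985.00.
Y = 3985.00 is above potential 3187; expectations adjust and SRAS shifts left until Y = 3187.
Long run: on the new AD curve, 3187 = 5910 − 11P gives P = 247.55.

Short run: P = 175.00, Y = 3985.00. Long run: P = 247.55.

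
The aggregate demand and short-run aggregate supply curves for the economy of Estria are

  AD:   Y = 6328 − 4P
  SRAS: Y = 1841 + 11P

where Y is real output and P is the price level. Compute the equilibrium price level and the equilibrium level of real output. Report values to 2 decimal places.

P = 299.13, Y = 5131.47

Set AD = SRAS: 6328 − 4P = 1841 + 11P, so 4487 = 15P and P = 299.13.
Substituting into AD, Y = 6328 − 4P = 5131.47.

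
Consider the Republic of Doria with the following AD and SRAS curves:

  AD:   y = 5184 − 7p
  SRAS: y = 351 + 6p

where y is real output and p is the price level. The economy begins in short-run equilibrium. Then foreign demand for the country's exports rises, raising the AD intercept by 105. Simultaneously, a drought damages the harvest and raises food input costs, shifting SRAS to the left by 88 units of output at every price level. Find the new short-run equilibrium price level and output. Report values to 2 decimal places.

p = 386.62, y = 2582.69

After both shocks: AD is y = 5289 − 7p and SRAS is y = 263 + 6p.
Setting them equal: 5026 = 13p, so p = 386.62.
Substituting into AD, y = 2582.69.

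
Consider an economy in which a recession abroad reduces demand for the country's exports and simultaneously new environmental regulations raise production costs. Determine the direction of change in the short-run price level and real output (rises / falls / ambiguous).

Price level: ambiguous; output: falls

The first event is a negative demand shock: AD shifts left, which by itself pushes P down and Y down.
The second is an adverse supply shock: SRAS shifts left, which by itself pushes P up and Y down.
The two shocks push P in opposite directions, so the effect on P is ambiguous. Both shocks push Y down, so Y falls.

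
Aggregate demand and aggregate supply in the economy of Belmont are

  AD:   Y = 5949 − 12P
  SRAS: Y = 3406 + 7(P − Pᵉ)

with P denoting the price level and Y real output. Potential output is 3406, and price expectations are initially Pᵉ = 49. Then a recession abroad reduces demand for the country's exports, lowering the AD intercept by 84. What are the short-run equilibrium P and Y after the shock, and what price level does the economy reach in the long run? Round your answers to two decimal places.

AD shifts left: new AD is Y = 5865 − 12P. With Pᵉ = 49, SRAS is Y = 3063 + 7P.
Short run: 5865 − 12P = 3063 + 7P gives 2802 = 19P, so P = 147.47 and Y = 5865 − 12P = 4095.32.
Y = 4095.32 is above potential 3406; expectations adjust and SRAS shifts left until Y = 3406.
Long run: on the new AD curve, 3406 = 5865 − 12P gives P = 204.92.

Short run: P = 147.47, Y = 4095.32. Long run: P = 204.92.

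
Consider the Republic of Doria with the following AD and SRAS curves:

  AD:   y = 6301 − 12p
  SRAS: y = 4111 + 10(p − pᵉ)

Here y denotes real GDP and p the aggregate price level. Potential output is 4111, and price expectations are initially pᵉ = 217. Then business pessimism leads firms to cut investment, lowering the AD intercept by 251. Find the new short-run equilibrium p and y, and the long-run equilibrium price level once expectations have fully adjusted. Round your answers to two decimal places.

AD shifts left: new AD is y = 6050 − 12p. With pᵉ = 217, SRAS is y = 1941 + 10p.
Short run: 6050 − 12p = 1941 + 10p gives 4109 = 22p, so p = 186.77 and y = 6050 − 12p = 3808.73.
y = 3808.73 is below potential 4111; expectations adjust and SRAS shifts right until y = 4111.
Long run: on the new AD curve, 4111 = 6050 − 12p gives p = 161.58.

Short run: p = 186.77, y = 3808.73. Long run: p = 161.58.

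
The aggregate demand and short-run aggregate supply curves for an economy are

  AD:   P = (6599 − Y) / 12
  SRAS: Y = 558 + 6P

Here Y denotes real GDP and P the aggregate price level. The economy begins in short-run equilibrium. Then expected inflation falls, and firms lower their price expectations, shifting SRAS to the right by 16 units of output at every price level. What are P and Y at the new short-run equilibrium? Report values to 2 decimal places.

This is a positive supply shock: SRAS shifts right.
New SRAS: Y = 574 + 6P.
Set AD = SRAS: 6599 − 12P = 574 + 6P, so 6025 = 18P and P = 334.72.
Substituting into AD, Y = 2582.33.

P = 334.72, Y = 2582.33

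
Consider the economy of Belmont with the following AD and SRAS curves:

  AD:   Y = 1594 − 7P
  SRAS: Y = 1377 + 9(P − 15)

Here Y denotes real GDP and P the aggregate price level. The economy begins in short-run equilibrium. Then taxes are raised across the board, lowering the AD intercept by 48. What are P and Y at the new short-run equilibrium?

This is a negative demand shock: AD shifts left.
New AD: Y = 1546 − 7P.
SRAS can be written Y = 1242 + 9P.
Set AD = SRAS: 1546 − 7P = 1242 + 9P, so 304 = 16P and P = 19.
Y = 1546 − 7·19 = 1413.

P = 19, Y = 1413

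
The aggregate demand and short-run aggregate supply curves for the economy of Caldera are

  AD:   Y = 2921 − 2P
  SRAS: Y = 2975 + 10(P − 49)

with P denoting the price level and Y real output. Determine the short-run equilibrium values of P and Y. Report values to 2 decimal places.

P = 36.33, Y = 2848.33

Write SRAS as Y = 2975 + 10P − 490 = 2485 + 10P.
Set AD = SRAS: 2921 − 2P = 2485 + 10P, so 436 = 12P and P = 36.33.
Substituting into AD, Y = 2921 − 2P = 2848.33.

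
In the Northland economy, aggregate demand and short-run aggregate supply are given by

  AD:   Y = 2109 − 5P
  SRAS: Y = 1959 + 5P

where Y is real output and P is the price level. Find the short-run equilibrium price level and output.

Set AD = SRAS: 2109 − 5P = 1959 + 5P, so 150 = 10P and P = 15.
Then Y = 2109 − 5·15 = 2034.

P = 15, Y = 2034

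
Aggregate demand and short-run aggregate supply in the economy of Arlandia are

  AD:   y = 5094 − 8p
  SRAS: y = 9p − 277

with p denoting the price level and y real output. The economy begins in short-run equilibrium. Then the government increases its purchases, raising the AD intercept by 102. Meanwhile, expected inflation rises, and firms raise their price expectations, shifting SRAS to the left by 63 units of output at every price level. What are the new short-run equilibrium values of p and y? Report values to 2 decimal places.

After both shocks: AD is y = 5196 − 8p and SRAS is y = 9p − 340.
Setting them equal: 5536 = 17p, so p = 325.65.
Substituting into AD, y = 2590.82.

p = 325.65, y = 2590.82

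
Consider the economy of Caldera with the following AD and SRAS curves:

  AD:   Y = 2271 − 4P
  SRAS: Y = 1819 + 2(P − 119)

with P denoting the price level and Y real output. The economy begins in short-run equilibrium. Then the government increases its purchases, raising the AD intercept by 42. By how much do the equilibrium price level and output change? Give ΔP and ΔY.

This is a positive demand shock: AD shifts right.
New AD: Y = 2313 − 4P.
SRAS can be written Y = 1581 + 2P.
Set AD = SRAS: 2313 − 4P = 1581 + 2P, so 732 = 6P and P = 122.
Y = 2313 − 4·122 = 1825.
Initially P = 115, Y = 1811, so ΔP = +7 and ΔY = +14.

ΔP = +7, ΔY = +14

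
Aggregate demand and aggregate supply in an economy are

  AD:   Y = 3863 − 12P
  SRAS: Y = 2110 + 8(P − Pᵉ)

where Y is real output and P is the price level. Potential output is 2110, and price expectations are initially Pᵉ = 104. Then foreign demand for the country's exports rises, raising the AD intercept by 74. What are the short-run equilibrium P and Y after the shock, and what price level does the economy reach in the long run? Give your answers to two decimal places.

Short run: P = 132.95, Y = 2341.60. Long run: P = 152.25.

AD shifts right: new AD is Y = 3937 − 12P. With Pᵉ = 104, SRAS is Y = 1278 + 8P.
Short run: 3937 − 12P = 1278 + 8P gives 2659 = 20P, so P = 132.95 and Y = 3937 − 12P = 2341.60.
Y = 2341.60 is above potential 2110; expectations adjust and SRAS shifts left until Y = 2110.
Long run: on the new AD curve, 2110 = 3937 − 12P gives P = 152.25.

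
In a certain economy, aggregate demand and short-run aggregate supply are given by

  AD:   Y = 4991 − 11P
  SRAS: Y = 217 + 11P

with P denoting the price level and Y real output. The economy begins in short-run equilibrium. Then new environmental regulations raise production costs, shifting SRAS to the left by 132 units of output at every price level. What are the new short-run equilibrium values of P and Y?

This is a negative supply shock: SRAS shifts left.
New SRAS: Y = 85 + 11P.
Set AD = SRAS: 4991 − 11P = 85 + 11P, so 4906 = 22P and P = 223.
Y = 4991 − 11·223 = 2538.

P = 223, Y = 2538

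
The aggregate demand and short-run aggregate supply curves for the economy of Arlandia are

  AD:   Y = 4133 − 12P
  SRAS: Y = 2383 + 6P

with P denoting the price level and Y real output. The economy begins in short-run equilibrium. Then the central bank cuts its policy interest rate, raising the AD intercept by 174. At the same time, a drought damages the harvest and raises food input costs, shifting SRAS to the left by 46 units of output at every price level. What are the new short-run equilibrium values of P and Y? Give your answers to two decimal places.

P = 109.44, Y = 2993.67

After both shocks: AD is Y = 4307 − 12P and SRAS is Y = 2337 + 6P.
Setting them equal: 1970 = 18P, so P = 109.44.
Substituting into AD, Y = 2993.67.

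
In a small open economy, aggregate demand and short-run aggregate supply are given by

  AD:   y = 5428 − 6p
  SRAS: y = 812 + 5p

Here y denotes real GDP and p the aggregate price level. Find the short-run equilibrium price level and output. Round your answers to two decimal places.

p = 419.64, y = 2910.18

Set AD = SRAS: 5428 − 6p = 812 + 5p, so 4616 = 11p and p = 419.64.
Substituting into AD, y = 5428 − 6p = 2910.18.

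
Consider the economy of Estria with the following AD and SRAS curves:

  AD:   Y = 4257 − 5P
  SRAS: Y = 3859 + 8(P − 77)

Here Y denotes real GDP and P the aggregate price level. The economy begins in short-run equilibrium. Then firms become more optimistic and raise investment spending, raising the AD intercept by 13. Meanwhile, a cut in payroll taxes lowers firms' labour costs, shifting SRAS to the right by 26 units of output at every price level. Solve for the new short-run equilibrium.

P = 77, Y = 3885

After both shocks: AD is Y = 4270 − 5P and SRAS is Y = 3269 + 8P.
Setting them equal: 1001 = 13P, so P = 77.
Y = 4270 − 5·77 = 3885.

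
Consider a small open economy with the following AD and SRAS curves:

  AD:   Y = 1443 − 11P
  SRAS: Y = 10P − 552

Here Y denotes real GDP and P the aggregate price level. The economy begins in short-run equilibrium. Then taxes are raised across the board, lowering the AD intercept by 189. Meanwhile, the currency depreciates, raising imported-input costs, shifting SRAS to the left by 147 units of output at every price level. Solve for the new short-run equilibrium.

P = 93, Y = 231

After both shocks: AD is Y = 1254 − 11P and SRAS is Y = 10P − 699.
Setting them equal: 1953 = 21P, so P = 93.
Y = 1254 − 11·93 = 231.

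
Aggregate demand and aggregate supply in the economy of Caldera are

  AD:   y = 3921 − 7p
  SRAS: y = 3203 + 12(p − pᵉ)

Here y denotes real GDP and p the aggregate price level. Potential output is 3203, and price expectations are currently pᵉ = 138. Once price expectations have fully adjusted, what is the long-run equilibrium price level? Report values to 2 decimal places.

Long-run p = 102.57

Short run: with pᵉ = 138, SRAS is y = 1547 + 12p. Setting AD = SRAS gives 2374 = 19p, so p = 124.95 and y = 3921 − 7p = 3046.37.
Output 3046.37 is below potential 3203, so over time expected prices fall and SRAS shifts right until y returns to 3203.
Long run: y = 3203 on the AD curve gives 3203 = 3921 − 7p, so p = 102.57.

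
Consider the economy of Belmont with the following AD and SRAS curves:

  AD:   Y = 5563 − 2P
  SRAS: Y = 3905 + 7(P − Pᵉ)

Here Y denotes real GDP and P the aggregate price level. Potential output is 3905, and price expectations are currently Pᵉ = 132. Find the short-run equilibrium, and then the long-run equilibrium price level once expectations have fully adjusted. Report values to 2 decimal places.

Short run: with Pᵉ = 132, SRAS is Y = 2981 + 7P. Setting AD = SRAS gives 2582 = 9P, so P = 286.89 and Y = 5563 − 2P = 4989.22.
Output 4989.22 is above potential 3905, so over time expected prices rise and SRAS shifts left until Y returns to 3905.
Long run: Y = 3905 on the AD curve gives 3905 = 5563 − 2P, so P = 829.00.

Short run: P = 286.89, Y = 4989.22. Long run: P = 829.00.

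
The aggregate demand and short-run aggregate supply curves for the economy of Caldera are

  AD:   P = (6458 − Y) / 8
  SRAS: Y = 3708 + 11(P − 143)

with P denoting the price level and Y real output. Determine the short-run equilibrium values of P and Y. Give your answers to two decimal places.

Write SRAS as Y = 3708 + 11P − 1573 = 2135 + 11P.
Rearrange AD to Y = 6458 − 8P.
Set AD = SRAS: 6458 − 8P = 2135 + 11P, so 4323 = 19P and P = 227.53.
Substituting into AD, Y = 6458 − 8P = 4637.79.

P = 227.53, Y = 4637.79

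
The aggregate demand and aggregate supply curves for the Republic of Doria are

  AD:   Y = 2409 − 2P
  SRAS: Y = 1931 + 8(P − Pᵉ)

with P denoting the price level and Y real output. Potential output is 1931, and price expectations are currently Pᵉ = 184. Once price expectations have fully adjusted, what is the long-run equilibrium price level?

Short run: with Pᵉ = 184, SRAS is Y = 459 + 8P. Setting AD = SRAS gives 1950 = 10P, so P = 195 and Y = 2409 − 2·195 = 2019.
Output 2019 is above potential 1931, so over time expected prices rise and SRAS shifts left until Y returns to 1931.
Long run: Y = 1931 on the AD curve gives 1931 = 2409 − 2P, so P = 239.

Long-run P = 239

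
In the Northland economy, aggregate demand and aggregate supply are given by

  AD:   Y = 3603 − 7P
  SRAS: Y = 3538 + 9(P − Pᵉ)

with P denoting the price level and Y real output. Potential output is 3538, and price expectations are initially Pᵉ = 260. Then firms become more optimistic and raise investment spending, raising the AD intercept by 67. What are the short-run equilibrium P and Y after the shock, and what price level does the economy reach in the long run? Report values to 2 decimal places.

Short run: P = 154.50, Y = 2588.50. Long run: P = 18.86.

AD shifts right: new AD is Y = 3670 − 7P. With Pᵉ = 260, SRAS is Y = 1198 + 9P.
Short run: 3670 − 7P = 1198 + 9P gives 2472 = 16P, so P = 154.50 and Y = 3670 − 7P = 2588.50.
Y = 2588.50 is below potential 3538; expectations adjust and SRAS shifts right until Y = 3538.
Long run: on the new AD curve, 3538 = 3670 − 7P gives P = 18.86.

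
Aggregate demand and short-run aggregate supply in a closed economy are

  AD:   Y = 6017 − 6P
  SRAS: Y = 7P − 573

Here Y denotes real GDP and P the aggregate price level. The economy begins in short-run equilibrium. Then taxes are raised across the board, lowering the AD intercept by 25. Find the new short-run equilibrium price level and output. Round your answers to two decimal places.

This is a negative demand shock: AD shifts left.
New AD: Y = 5992 − 6P.
Set AD = SRAS: 5992 − 6P = 7P − 573, so 6565 = 13P and P = 505.00.
Substituting into AD, Y = 2962.00.

P = 505.00, Y = 2962.00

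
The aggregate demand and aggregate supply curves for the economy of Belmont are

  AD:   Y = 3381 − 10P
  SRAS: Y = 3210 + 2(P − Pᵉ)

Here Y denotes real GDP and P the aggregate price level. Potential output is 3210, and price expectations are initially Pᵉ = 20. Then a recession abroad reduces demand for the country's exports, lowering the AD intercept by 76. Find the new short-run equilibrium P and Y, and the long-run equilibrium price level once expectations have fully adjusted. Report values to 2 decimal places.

Short run: P = 11.25, Y = 3192.50. Long run: P = 9.50.

AD shifts left: new AD is Y = 3305 − 10P. With Pᵉ = 20, SRAS is Y = 3170 + 2P.
Short run: 3305 − 10P = 3170 + 2P gives 135 = 12P, so P = 11.25 and Y = 3305 − 10P = 3192.50.
Y = 3192.50 is below potential 3210; expectations adjust and SRAS shifts right until Y = 3210.
Long run: on the new AD curve, 3210 = 3305 − 10P gives P = 9.50.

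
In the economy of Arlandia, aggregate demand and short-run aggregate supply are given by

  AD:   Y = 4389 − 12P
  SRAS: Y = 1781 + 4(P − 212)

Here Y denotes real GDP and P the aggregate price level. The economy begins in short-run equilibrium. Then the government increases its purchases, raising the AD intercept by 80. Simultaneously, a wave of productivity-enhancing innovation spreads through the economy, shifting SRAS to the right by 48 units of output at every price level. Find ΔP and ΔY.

ΔP = +2, ΔY = +56

After both shocks: AD is Y = 4469 − 12P and SRAS is Y = 981 + 4P.
Setting them equal: 3488 = 16P, so P = 218.
Y = 4469 − 12·218 = 1853.
Initially P = 216, Y = 1797, so ΔP = +2 and ΔY = +56.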